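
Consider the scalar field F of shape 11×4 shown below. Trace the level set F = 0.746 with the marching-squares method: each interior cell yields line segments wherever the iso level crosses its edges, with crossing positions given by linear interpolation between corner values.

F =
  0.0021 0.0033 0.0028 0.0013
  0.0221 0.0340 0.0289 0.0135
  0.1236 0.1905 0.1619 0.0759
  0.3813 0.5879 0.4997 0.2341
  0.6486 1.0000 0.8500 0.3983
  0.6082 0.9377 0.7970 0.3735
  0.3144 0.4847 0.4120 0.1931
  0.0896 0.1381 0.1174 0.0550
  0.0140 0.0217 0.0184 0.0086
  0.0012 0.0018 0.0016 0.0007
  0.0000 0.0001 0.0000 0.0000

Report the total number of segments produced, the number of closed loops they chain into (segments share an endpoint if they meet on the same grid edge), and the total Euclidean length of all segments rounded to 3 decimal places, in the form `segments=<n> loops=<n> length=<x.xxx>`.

cell (3,0): code 0100 → (3.384,1.000)–(4.000,0.277)
cell (3,1): code 1100 → (3.703,2.000)–(3.384,1.000)
cell (3,2): code 1000 → (4.000,2.230)–(3.703,2.000)
cell (4,0): code 0110 → (4.000,0.277)–(5.000,0.418)
cell (4,2): code 1001 → (5.000,2.120)–(4.000,2.230)
cell (5,0): code 0010 → (5.000,0.418)–(5.423,1.000)
cell (5,1): code 0011 → (5.423,1.000)–(5.132,2.000)
cell (5,2): code 0001 → (5.132,2.000)–(5.000,2.120)
total: 8 segments, chained into 1 closed loop(s), length Σ = 6.331173

segments=8 loops=1 length=6.331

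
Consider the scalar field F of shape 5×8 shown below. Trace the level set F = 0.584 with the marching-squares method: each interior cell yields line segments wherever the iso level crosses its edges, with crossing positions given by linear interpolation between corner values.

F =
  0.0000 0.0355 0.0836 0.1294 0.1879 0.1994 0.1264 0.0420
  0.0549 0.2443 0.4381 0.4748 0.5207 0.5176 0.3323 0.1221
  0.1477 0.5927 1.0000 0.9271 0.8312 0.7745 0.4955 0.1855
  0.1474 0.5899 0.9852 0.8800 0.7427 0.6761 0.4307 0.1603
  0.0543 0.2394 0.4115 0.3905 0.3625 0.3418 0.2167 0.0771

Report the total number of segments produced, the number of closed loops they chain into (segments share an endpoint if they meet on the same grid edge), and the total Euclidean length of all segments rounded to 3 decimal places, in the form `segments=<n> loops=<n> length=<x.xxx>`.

segments=14 loops=1 length=12.047

cell (1,0): code 0100 → (1.975,1.000)–(2.000,0.980)
cell (1,1): code 1100 → (1.260,2.000)–(1.975,1.000)
cell (1,2): code 1100 → (1.241,3.000)–(1.260,2.000)
cell (1,3): code 1100 → (1.204,4.000)–(1.241,3.000)
cell (1,4): code 1100 → (1.258,5.000)–(1.204,4.000)
cell (1,5): code 1000 → (2.000,5.683)–(1.258,5.000)
cell (2,0): code 0110 → (2.000,0.980)–(3.000,0.987)
cell (2,5): code 1001 → (3.000,5.375)–(2.000,5.683)
cell (3,0): code 0010 → (3.000,0.987)–(3.017,1.000)
cell (3,1): code 0011 → (3.017,1.000)–(3.699,2.000)
cell (3,2): code 0011 → (3.699,2.000)–(3.605,3.000)
cell (3,3): code 0011 → (3.605,3.000)–(3.417,4.000)
cell (3,4): code 0011 → (3.417,4.000)–(3.276,5.000)
cell (3,5): code 0001 → (3.276,5.000)–(3.000,5.375)
total: 14 segments, chained into 1 closed loop(s), length Σ = 12.047462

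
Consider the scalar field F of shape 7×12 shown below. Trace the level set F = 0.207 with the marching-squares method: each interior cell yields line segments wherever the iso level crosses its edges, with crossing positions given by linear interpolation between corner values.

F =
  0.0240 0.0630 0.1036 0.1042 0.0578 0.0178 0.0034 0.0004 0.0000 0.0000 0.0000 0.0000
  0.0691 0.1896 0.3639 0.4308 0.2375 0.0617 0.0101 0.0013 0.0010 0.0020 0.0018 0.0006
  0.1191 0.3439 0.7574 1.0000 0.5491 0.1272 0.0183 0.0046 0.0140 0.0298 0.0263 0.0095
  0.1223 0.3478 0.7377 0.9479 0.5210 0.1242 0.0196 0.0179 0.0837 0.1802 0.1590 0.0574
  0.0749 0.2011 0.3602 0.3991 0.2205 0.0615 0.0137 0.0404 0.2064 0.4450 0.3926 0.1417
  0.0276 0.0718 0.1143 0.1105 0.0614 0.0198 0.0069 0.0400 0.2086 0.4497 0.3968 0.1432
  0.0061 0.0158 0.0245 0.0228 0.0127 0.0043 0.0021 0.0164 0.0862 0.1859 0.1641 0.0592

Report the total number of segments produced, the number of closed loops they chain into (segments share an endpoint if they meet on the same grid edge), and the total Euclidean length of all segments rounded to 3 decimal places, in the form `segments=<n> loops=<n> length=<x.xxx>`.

cell (0,1): code 0100 → (0.397,2.000)–(1.000,1.100)
cell (0,2): code 1100 → (0.315,3.000)–(0.397,2.000)
cell (0,3): code 1100 → (0.830,4.000)–(0.315,3.000)
cell (0,4): code 1000 → (1.000,4.173)–(0.830,4.000)
cell (1,0): code 0100 → (1.113,1.000)–(2.000,0.391)
cell (1,1): code 1110 → (1.000,1.100)–(1.113,1.000)
cell (1,4): code 1001 → (2.000,4.811)–(1.000,4.173)
cell (2,0): code 0110 → (2.000,0.391)–(3.000,0.376)
cell (2,4): code 1001 → (3.000,4.791)–(2.000,4.811)
cell (3,0): code 0010 → (3.000,0.376)–(3.960,1.000)
cell (3,1): code 0111 → (3.960,1.000)–(4.000,1.037)
cell (3,4): code 1001 → (4.000,4.085)–(3.000,4.791)
cell (3,8): code 0100 → (3.101,9.000)–(4.000,8.003)
cell (3,9): code 1100 → (3.205,10.000)–(3.101,9.000)
cell (3,10): code 1000 → (4.000,10.740)–(3.205,10.000)
cell (4,1): code 0010 → (4.000,1.037)–(4.623,2.000)
cell (4,2): code 0011 → (4.623,2.000)–(4.666,3.000)
cell (4,3): code 0011 → (4.666,3.000)–(4.085,4.000)
cell (4,4): code 0001 → (4.085,4.000)–(4.000,4.085)
cell (4,7): code 0100 → (4.273,8.000)–(5.000,7.991)
cell (4,8): code 1110 → (4.000,8.003)–(4.273,8.000)
cell (4,10): code 1001 → (5.000,10.748)–(4.000,10.740)
cell (5,7): code 0010 → (5.000,7.991)–(5.013,8.000)
cell (5,8): code 0011 → (5.013,8.000)–(5.920,9.000)
cell (5,9): code 0011 → (5.920,9.000)–(5.816,10.000)
cell (5,10): code 0001 → (5.816,10.000)–(5.000,10.748)
total: 26 segments, chained into 2 closed loop(s), length Σ = 22.628088

segments=26 loops=2 length=22.628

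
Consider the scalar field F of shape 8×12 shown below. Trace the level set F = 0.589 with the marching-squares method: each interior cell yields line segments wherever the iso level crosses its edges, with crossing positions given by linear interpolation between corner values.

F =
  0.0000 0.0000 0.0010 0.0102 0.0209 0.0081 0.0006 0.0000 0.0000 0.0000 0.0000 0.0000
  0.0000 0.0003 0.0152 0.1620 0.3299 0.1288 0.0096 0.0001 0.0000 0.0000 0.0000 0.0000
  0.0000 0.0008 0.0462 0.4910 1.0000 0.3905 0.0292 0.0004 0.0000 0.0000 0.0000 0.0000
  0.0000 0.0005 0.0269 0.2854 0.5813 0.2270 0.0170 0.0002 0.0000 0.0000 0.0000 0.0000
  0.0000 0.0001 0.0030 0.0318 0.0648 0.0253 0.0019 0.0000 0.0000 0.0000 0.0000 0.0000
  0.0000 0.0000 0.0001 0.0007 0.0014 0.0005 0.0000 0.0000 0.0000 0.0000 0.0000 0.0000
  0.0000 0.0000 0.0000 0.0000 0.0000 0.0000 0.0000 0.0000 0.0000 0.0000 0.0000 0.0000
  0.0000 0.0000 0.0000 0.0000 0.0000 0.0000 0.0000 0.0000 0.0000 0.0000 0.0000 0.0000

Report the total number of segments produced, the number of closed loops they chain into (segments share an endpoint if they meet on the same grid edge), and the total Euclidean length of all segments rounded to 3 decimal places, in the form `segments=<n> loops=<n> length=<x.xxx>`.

cell (1,3): code 0100 → (1.387,4.000)–(2.000,3.193)
cell (1,4): code 1000 → (2.000,4.674)–(1.387,4.000)
cell (2,3): code 0010 → (2.000,3.193)–(2.982,4.000)
cell (2,4): code 0001 → (2.982,4.000)–(2.000,4.674)
total: 4 segments, chained into 1 closed loop(s), length Σ = 4.387490

segments=4 loops=1 length=4.387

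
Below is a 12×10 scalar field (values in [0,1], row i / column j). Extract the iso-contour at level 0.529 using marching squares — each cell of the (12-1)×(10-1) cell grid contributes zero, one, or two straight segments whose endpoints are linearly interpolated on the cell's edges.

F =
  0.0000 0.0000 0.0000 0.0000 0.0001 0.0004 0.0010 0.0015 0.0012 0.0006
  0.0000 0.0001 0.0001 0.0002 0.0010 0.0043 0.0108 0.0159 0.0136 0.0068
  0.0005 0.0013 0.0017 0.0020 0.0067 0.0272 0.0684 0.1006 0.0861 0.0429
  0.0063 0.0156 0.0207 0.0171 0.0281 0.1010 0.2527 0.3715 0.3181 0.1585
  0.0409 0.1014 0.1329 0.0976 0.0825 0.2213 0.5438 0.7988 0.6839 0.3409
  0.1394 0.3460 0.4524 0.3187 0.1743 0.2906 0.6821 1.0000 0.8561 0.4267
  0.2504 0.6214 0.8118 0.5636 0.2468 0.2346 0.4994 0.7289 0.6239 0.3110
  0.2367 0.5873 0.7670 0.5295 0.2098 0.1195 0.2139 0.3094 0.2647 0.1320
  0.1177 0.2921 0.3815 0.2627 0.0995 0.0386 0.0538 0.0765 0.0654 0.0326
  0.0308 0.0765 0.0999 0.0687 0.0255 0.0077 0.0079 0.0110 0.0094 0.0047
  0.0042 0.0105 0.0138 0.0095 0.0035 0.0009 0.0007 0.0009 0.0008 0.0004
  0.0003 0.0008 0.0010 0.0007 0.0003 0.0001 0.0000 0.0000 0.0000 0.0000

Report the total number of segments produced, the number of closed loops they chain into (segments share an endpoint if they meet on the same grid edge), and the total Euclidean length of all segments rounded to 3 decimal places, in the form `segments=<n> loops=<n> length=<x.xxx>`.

cell (3,5): code 0100 → (3.949,6.000)–(4.000,5.954)
cell (3,6): code 1100 → (3.369,7.000)–(3.949,6.000)
cell (3,7): code 1100 → (3.577,8.000)–(3.369,7.000)
cell (3,8): code 1000 → (4.000,8.452)–(3.577,8.000)
cell (4,5): code 0110 → (4.000,5.954)–(5.000,5.609)
cell (4,8): code 1001 → (5.000,8.762)–(4.000,8.452)
cell (5,0): code 0100 → (5.664,1.000)–(6.000,0.751)
cell (5,1): code 1100 → (5.213,2.000)–(5.664,1.000)
cell (5,2): code 1100 → (5.859,3.000)–(5.213,2.000)
cell (5,3): code 1000 → (6.000,3.109)–(5.859,3.000)
cell (5,5): code 0010 → (5.000,5.609)–(5.838,6.000)
cell (5,6): code 0111 → (5.838,6.000)–(6.000,6.129)
cell (5,8): code 1001 → (6.000,8.303)–(5.000,8.762)
cell (6,0): code 0110 → (6.000,0.751)–(7.000,0.834)
cell (6,3): code 1001 → (7.000,3.002)–(6.000,3.109)
cell (6,6): code 0010 → (6.000,6.129)–(6.477,7.000)
cell (6,7): code 0011 → (6.477,7.000)–(6.264,8.000)
cell (6,8): code 0001 → (6.264,8.000)–(6.000,8.303)
cell (7,0): code 0010 → (7.000,0.834)–(7.197,1.000)
cell (7,1): code 0011 → (7.197,1.000)–(7.617,2.000)
cell (7,2): code 0011 → (7.617,2.000)–(7.002,3.000)
cell (7,3): code 0001 → (7.002,3.000)–(7.000,3.002)
total: 22 segments, chained into 2 closed loop(s), length Σ = 17.031932

segments=22 loops=2 length=17.032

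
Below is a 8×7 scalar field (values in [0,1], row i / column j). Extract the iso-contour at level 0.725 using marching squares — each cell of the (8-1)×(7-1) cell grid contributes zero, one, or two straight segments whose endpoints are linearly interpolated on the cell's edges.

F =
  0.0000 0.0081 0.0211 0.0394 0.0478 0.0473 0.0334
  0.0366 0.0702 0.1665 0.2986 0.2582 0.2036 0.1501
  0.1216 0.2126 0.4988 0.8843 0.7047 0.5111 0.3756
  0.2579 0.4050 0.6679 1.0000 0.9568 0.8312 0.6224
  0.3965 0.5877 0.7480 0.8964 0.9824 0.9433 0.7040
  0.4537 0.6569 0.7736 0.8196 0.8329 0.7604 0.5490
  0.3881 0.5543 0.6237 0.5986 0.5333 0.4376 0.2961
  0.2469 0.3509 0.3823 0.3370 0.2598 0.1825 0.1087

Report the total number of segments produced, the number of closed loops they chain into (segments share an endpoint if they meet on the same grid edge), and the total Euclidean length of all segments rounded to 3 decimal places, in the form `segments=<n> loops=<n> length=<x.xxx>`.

cell (1,2): code 0100 → (1.728,3.000)–(2.000,2.587)
cell (1,3): code 1000 → (2.000,3.887)–(1.728,3.000)
cell (2,2): code 0110 → (2.000,2.587)–(3.000,2.172)
cell (2,3): code 1101 → (2.081,4.000)–(2.000,3.887)
cell (2,4): code 1100 → (2.668,5.000)–(2.081,4.000)
cell (2,5): code 1000 → (3.000,5.509)–(2.668,5.000)
cell (3,1): code 0100 → (3.713,2.000)–(4.000,1.857)
cell (3,2): code 1110 → (3.000,2.172)–(3.713,2.000)
cell (3,5): code 1001 → (4.000,5.912)–(3.000,5.509)
cell (4,1): code 0110 → (4.000,1.857)–(5.000,1.584)
cell (4,5): code 1001 → (5.000,5.167)–(4.000,5.912)
cell (5,1): code 0010 → (5.000,1.584)–(5.324,2.000)
cell (5,2): code 0011 → (5.324,2.000)–(5.428,3.000)
cell (5,3): code 0011 → (5.428,3.000)–(5.360,4.000)
cell (5,4): code 0011 → (5.360,4.000)–(5.110,5.000)
cell (5,5): code 0001 → (5.110,5.000)–(5.000,5.167)
total: 16 segments, chained into 1 closed loop(s), length Σ = 12.593689

segments=16 loops=1 length=12.594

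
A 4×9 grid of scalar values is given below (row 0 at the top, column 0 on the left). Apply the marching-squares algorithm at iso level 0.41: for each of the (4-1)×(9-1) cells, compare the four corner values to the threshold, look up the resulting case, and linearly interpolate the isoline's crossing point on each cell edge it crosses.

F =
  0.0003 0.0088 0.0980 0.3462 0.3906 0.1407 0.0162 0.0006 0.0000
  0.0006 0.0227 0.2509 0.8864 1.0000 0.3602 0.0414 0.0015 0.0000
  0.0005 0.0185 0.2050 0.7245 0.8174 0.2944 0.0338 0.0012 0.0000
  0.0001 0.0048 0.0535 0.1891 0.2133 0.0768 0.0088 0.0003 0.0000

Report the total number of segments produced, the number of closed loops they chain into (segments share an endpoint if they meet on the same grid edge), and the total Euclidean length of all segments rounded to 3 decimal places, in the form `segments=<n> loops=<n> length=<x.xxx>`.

segments=8 loops=1 length=8.396

cell (0,2): code 0100 → (0.118,3.000)–(1.000,2.250)
cell (0,3): code 1100 → (0.032,4.000)–(0.118,3.000)
cell (0,4): code 1000 → (1.000,4.922)–(0.032,4.000)
cell (1,2): code 0110 → (1.000,2.250)–(2.000,2.395)
cell (1,4): code 1001 → (2.000,4.779)–(1.000,4.922)
cell (2,2): code 0010 → (2.000,2.395)–(2.587,3.000)
cell (2,3): code 0011 → (2.587,3.000)–(2.674,4.000)
cell (2,4): code 0001 → (2.674,4.000)–(2.000,4.779)
total: 8 segments, chained into 1 closed loop(s), length Σ = 8.396430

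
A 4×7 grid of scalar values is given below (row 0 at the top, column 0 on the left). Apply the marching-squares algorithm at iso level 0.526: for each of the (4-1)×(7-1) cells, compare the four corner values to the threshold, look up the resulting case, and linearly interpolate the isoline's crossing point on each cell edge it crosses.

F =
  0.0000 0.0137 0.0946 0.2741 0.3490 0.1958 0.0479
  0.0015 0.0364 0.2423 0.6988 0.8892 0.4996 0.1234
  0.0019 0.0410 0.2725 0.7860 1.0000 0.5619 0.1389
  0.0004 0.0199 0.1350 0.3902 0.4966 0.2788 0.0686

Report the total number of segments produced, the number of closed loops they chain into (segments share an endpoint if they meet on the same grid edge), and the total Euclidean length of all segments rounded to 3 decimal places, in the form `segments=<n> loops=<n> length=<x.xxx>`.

cell (0,2): code 0100 → (0.593,3.000)–(1.000,2.621)
cell (0,3): code 1100 → (0.328,4.000)–(0.593,3.000)
cell (0,4): code 1000 → (1.000,4.932)–(0.328,4.000)
cell (1,2): code 0110 → (1.000,2.621)–(2.000,2.494)
cell (1,4): code 1101 → (1.424,5.000)–(1.000,4.932)
cell (1,5): code 1000 → (2.000,5.085)–(1.424,5.000)
cell (2,2): code 0010 → (2.000,2.494)–(2.657,3.000)
cell (2,3): code 0011 → (2.657,3.000)–(2.942,4.000)
cell (2,4): code 0011 → (2.942,4.000)–(2.127,5.000)
cell (2,5): code 0001 → (2.127,5.000)–(2.000,5.085)
total: 10 segments, chained into 1 closed loop(s), length Σ = 8.071124

segments=10 loops=1 length=8.071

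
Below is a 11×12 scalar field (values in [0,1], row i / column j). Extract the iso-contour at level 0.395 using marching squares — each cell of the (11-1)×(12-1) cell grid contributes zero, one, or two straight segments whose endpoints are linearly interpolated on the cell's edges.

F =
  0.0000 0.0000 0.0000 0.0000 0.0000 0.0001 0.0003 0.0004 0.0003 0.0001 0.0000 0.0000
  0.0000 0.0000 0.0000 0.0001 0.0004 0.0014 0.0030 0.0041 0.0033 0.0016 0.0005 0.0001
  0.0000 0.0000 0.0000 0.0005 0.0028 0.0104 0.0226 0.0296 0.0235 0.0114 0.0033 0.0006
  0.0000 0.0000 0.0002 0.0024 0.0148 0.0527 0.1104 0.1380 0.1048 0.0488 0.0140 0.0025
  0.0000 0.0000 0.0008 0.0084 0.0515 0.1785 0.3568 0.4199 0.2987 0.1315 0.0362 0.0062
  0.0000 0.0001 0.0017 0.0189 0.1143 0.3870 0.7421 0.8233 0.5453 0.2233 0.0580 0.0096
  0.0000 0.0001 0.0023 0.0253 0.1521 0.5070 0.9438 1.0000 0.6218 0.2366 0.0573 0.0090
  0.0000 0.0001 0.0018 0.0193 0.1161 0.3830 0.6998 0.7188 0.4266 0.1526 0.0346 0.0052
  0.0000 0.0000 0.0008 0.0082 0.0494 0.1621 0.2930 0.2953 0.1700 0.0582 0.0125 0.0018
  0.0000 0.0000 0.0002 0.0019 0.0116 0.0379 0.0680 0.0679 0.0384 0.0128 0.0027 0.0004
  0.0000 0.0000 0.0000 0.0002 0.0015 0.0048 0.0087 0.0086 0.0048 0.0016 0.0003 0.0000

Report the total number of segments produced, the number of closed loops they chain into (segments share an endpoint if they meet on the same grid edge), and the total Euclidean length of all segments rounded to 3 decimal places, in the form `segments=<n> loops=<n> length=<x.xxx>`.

segments=16 loops=1 length=12.030

cell (3,6): code 0100 → (3.912,7.000)–(4.000,6.605)
cell (3,7): code 1000 → (4.000,7.205)–(3.912,7.000)
cell (4,5): code 0100 → (4.099,6.000)–(5.000,5.023)
cell (4,6): code 1110 → (4.000,6.605)–(4.099,6.000)
cell (4,7): code 1101 → (4.391,8.000)–(4.000,7.205)
cell (4,8): code 1000 → (5.000,8.467)–(4.391,8.000)
cell (5,4): code 0100 → (5.067,5.000)–(6.000,4.684)
cell (5,5): code 1110 → (5.000,5.023)–(5.067,5.000)
cell (5,8): code 1001 → (6.000,8.589)–(5.000,8.467)
cell (6,4): code 0010 → (6.000,4.684)–(6.903,5.000)
cell (6,5): code 0111 → (6.903,5.000)–(7.000,5.038)
cell (6,8): code 1001 → (7.000,8.115)–(6.000,8.589)
cell (7,5): code 0010 → (7.000,5.038)–(7.749,6.000)
cell (7,6): code 0011 → (7.749,6.000)–(7.765,7.000)
cell (7,7): code 0011 → (7.765,7.000)–(7.123,8.000)
cell (7,8): code 0001 → (7.123,8.000)–(7.000,8.115)
total: 16 segments, chained into 1 closed loop(s), length Σ = 12.030238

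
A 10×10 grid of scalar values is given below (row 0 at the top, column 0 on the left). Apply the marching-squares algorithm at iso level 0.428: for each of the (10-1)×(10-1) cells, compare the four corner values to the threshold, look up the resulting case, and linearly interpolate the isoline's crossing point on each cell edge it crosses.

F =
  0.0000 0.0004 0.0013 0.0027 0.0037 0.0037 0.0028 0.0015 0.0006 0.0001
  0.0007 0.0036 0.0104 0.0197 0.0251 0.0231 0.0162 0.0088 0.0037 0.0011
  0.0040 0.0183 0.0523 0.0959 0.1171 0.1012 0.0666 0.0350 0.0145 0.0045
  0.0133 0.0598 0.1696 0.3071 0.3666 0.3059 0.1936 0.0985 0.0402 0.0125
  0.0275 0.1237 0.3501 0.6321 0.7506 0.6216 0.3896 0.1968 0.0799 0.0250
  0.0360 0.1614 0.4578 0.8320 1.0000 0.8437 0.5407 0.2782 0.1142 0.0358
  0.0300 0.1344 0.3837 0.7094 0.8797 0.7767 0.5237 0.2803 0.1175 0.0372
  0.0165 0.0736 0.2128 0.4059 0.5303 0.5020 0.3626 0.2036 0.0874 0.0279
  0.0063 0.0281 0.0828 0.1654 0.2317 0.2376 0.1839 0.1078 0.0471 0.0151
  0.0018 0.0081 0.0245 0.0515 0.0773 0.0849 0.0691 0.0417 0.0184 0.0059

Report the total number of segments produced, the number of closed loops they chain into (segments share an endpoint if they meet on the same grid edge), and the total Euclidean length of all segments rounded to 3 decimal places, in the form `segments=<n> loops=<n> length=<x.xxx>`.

segments=18 loops=1 length=13.587

cell (3,2): code 0100 → (3.372,3.000)–(4.000,2.276)
cell (3,3): code 1100 → (3.160,4.000)–(3.372,3.000)
cell (3,4): code 1100 → (3.387,5.000)–(3.160,4.000)
cell (3,5): code 1000 → (4.000,5.834)–(3.387,5.000)
cell (4,1): code 0100 → (4.723,2.000)–(5.000,1.899)
cell (4,2): code 1110 → (4.000,2.276)–(4.723,2.000)
cell (4,5): code 1101 → (4.254,6.000)–(4.000,5.834)
cell (4,6): code 1000 → (5.000,6.429)–(4.254,6.000)
cell (5,1): code 0010 → (5.000,1.899)–(5.402,2.000)
cell (5,2): code 0111 → (5.402,2.000)–(6.000,2.136)
cell (5,6): code 1001 → (6.000,6.393)–(5.000,6.429)
cell (6,2): code 0010 → (6.000,2.136)–(6.927,3.000)
cell (6,3): code 0111 → (6.927,3.000)–(7.000,3.178)
cell (6,5): code 1011 → (7.000,5.531)–(6.594,6.000)
cell (6,6): code 0001 → (6.594,6.000)–(6.000,6.393)
cell (7,3): code 0010 → (7.000,3.178)–(7.343,4.000)
cell (7,4): code 0011 → (7.343,4.000)–(7.280,5.000)
cell (7,5): code 0001 → (7.280,5.000)–(7.000,5.531)
total: 18 segments, chained into 1 closed loop(s), length Σ = 13.587368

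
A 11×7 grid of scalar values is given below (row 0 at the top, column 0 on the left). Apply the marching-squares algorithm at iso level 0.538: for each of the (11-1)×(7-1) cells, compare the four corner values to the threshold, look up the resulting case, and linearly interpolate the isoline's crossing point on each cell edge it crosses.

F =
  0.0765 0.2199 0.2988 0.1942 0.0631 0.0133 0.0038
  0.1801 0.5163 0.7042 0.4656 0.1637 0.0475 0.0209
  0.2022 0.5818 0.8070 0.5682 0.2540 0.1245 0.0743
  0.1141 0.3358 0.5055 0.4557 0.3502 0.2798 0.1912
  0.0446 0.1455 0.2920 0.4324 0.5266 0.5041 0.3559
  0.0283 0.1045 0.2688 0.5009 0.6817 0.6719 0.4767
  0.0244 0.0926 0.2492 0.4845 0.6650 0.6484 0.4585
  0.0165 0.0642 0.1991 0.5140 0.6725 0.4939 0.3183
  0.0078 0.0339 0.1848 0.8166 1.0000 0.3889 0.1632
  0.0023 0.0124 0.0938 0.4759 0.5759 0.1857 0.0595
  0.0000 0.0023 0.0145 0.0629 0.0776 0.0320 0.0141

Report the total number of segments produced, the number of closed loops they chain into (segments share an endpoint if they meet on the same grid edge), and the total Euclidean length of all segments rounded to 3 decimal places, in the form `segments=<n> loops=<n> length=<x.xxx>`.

cell (0,1): code 0100 → (0.590,2.000)–(1.000,1.115)
cell (0,2): code 1000 → (1.000,2.697)–(0.590,2.000)
cell (1,0): code 0100 → (1.331,1.000)–(2.000,0.885)
cell (1,1): code 1110 → (1.000,1.115)–(1.331,1.000)
cell (1,2): code 1101 → (1.706,3.000)–(1.000,2.697)
cell (1,3): code 1000 → (2.000,3.096)–(1.706,3.000)
cell (2,0): code 0010 → (2.000,0.885)–(2.178,1.000)
cell (2,1): code 0011 → (2.178,1.000)–(2.892,2.000)
cell (2,2): code 0011 → (2.892,2.000)–(2.268,3.000)
cell (2,3): code 0001 → (2.268,3.000)–(2.000,3.096)
cell (4,3): code 0100 → (4.074,4.000)–(5.000,3.205)
cell (4,4): code 1100 → (4.202,5.000)–(4.074,4.000)
cell (4,5): code 1000 → (5.000,5.686)–(4.202,5.000)
cell (5,3): code 0110 → (5.000,3.205)–(6.000,3.296)
cell (5,5): code 1001 → (6.000,5.581)–(5.000,5.686)
cell (6,3): code 0110 → (6.000,3.296)–(7.000,3.151)
cell (6,4): code 1011 → (7.000,4.753)–(6.715,5.000)
cell (6,5): code 0001 → (6.715,5.000)–(6.000,5.581)
cell (7,2): code 0100 → (7.079,3.000)–(8.000,2.559)
cell (7,3): code 1110 → (7.000,3.151)–(7.079,3.000)
cell (7,4): code 1001 → (8.000,4.756)–(7.000,4.753)
cell (8,2): code 0010 → (8.000,2.559)–(8.818,3.000)
cell (8,3): code 0111 → (8.818,3.000)–(9.000,3.621)
cell (8,4): code 1001 → (9.000,4.097)–(8.000,4.756)
cell (9,3): code 0010 → (9.000,3.621)–(9.076,4.000)
cell (9,4): code 0001 → (9.076,4.000)–(9.000,4.097)
total: 26 segments, chained into 2 closed loop(s), length Σ = 19.870448

segments=26 loops=2 length=19.870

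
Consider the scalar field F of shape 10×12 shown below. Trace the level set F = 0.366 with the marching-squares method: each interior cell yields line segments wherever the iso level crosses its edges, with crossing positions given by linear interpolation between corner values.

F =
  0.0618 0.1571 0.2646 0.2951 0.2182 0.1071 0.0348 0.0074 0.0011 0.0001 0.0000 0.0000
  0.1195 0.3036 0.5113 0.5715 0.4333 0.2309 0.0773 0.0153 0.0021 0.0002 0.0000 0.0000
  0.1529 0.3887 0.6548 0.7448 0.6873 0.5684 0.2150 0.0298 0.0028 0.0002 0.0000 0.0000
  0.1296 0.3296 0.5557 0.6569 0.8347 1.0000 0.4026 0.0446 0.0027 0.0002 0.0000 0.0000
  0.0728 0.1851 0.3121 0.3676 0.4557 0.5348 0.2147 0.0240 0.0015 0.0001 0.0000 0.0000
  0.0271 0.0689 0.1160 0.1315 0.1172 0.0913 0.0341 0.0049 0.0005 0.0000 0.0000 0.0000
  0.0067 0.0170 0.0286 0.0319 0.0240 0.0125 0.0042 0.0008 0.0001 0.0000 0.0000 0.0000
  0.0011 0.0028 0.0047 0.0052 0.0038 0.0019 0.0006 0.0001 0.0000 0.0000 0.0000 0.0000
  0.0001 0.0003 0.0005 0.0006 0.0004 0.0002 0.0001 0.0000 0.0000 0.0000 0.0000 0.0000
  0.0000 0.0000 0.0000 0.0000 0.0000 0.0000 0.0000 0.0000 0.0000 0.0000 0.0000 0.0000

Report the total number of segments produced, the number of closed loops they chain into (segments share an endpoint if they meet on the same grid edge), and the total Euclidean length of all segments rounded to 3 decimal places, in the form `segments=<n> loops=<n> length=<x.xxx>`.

cell (0,1): code 0100 → (0.411,2.000)–(1.000,1.300)
cell (0,2): code 1100 → (0.257,3.000)–(0.411,2.000)
cell (0,3): code 1100 → (0.687,4.000)–(0.257,3.000)
cell (0,4): code 1000 → (1.000,4.333)–(0.687,4.000)
cell (1,0): code 0100 → (1.733,1.000)–(2.000,0.904)
cell (1,1): code 1110 → (1.000,1.300)–(1.733,1.000)
cell (1,4): code 1101 → (1.400,5.000)–(1.000,4.333)
cell (1,5): code 1000 → (2.000,5.573)–(1.400,5.000)
cell (2,0): code 0010 → (2.000,0.904)–(2.384,1.000)
cell (2,1): code 0111 → (2.384,1.000)–(3.000,1.161)
cell (2,5): code 1101 → (2.805,6.000)–(2.000,5.573)
cell (2,6): code 1000 → (3.000,6.102)–(2.805,6.000)
cell (3,1): code 0010 → (3.000,1.161)–(3.779,2.000)
cell (3,2): code 0111 → (3.779,2.000)–(4.000,2.971)
cell (3,5): code 1011 → (4.000,5.527)–(3.195,6.000)
cell (3,6): code 0001 → (3.195,6.000)–(3.000,6.102)
cell (4,2): code 0010 → (4.000,2.971)–(4.007,3.000)
cell (4,3): code 0011 → (4.007,3.000)–(4.265,4.000)
cell (4,4): code 0011 → (4.265,4.000)–(4.381,5.000)
cell (4,5): code 0001 → (4.381,5.000)–(4.000,5.527)
total: 20 segments, chained into 1 closed loop(s), length Σ = 14.333246

segments=20 loops=1 length=14.333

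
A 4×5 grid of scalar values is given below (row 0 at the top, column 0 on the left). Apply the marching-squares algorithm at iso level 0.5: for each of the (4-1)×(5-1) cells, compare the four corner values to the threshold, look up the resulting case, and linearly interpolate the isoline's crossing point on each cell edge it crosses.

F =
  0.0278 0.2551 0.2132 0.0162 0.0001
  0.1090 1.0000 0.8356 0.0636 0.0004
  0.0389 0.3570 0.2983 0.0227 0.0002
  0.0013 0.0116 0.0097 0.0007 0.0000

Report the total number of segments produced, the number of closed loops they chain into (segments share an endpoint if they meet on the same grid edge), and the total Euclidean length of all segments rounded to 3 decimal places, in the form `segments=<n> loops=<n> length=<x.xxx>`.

segments=6 loops=1 length=5.308

cell (0,0): code 0100 → (0.329,1.000)–(1.000,0.439)
cell (0,1): code 1100 → (0.461,2.000)–(0.329,1.000)
cell (0,2): code 1000 → (1.000,2.435)–(0.461,2.000)
cell (1,0): code 0010 → (1.000,0.439)–(1.778,1.000)
cell (1,1): code 0011 → (1.778,1.000)–(1.625,2.000)
cell (1,2): code 0001 → (1.625,2.000)–(1.000,2.435)
total: 6 segments, chained into 1 closed loop(s), length Σ = 5.307774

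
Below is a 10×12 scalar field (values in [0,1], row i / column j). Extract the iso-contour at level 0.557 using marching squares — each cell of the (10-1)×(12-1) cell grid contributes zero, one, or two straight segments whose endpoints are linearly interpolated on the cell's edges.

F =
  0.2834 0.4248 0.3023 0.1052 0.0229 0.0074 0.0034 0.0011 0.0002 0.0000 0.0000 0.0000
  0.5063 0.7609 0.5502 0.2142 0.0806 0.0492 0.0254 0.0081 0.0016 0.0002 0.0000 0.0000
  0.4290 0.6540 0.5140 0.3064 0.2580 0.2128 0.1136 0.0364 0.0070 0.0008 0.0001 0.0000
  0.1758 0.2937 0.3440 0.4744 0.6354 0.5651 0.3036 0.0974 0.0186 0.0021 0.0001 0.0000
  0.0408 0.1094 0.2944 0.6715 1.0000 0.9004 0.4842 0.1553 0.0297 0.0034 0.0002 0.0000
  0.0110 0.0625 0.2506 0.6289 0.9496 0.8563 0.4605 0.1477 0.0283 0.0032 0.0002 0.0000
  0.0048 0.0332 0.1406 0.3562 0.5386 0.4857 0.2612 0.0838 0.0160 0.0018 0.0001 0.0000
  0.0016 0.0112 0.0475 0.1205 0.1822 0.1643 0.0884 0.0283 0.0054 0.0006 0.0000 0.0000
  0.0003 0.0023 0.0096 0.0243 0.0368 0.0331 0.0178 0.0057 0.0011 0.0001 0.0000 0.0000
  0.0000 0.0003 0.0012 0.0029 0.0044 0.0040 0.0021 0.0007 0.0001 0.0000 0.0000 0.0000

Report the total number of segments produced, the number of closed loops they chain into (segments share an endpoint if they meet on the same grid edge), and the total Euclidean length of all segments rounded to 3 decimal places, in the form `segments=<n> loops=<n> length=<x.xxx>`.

segments=18 loops=2 length=15.348

cell (0,0): code 0100 → (0.393,1.000)–(1.000,0.199)
cell (0,1): code 1000 → (1.000,1.968)–(0.393,1.000)
cell (1,0): code 0110 → (1.000,0.199)–(2.000,0.569)
cell (1,1): code 1001 → (2.000,1.693)–(1.000,1.968)
cell (2,0): code 0010 → (2.000,0.569)–(2.269,1.000)
cell (2,1): code 0001 → (2.269,1.000)–(2.000,1.693)
cell (2,3): code 0100 → (2.792,4.000)–(3.000,3.513)
cell (2,4): code 1100 → (2.977,5.000)–(2.792,4.000)
cell (2,5): code 1000 → (3.000,5.031)–(2.977,5.000)
cell (3,2): code 0100 → (3.419,3.000)–(4.000,2.696)
cell (3,3): code 1110 → (3.000,3.513)–(3.419,3.000)
cell (3,5): code 1001 → (4.000,5.825)–(3.000,5.031)
cell (4,2): code 0110 → (4.000,2.696)–(5.000,2.810)
cell (4,5): code 1001 → (5.000,5.756)–(4.000,5.825)
cell (5,2): code 0010 → (5.000,2.810)–(5.264,3.000)
cell (5,3): code 0011 → (5.264,3.000)–(5.955,4.000)
cell (5,4): code 0011 → (5.955,4.000)–(5.808,5.000)
cell (5,5): code 0001 → (5.808,5.000)–(5.000,5.756)
total: 18 segments, chained into 2 closed loop(s), length Σ = 15.348391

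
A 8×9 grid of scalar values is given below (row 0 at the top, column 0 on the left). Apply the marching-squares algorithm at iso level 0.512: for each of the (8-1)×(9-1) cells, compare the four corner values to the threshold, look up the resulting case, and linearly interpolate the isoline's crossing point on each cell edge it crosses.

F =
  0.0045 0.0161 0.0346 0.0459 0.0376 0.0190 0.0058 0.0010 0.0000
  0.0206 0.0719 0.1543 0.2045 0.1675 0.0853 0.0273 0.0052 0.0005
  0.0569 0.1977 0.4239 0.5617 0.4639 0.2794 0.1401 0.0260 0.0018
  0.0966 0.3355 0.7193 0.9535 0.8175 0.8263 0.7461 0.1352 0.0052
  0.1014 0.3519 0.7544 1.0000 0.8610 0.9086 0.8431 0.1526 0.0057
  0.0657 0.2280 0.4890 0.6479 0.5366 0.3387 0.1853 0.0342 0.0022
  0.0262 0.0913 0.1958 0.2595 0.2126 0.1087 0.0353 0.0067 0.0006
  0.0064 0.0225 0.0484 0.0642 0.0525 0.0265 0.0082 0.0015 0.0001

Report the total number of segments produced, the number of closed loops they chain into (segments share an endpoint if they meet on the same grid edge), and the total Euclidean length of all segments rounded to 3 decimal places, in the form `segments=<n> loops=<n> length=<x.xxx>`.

segments=18 loops=1 length=13.634

cell (1,2): code 0100 → (1.861,3.000)–(2.000,2.639)
cell (1,3): code 1000 → (2.000,3.508)–(1.861,3.000)
cell (2,1): code 0100 → (2.298,2.000)–(3.000,1.460)
cell (2,2): code 1110 → (2.000,2.639)–(2.298,2.000)
cell (2,3): code 1101 → (2.136,4.000)–(2.000,3.508)
cell (2,4): code 1100 → (2.425,5.000)–(2.136,4.000)
cell (2,5): code 1100 → (2.614,6.000)–(2.425,5.000)
cell (2,6): code 1000 → (3.000,6.383)–(2.614,6.000)
cell (3,1): code 0110 → (3.000,1.460)–(4.000,1.398)
cell (3,6): code 1001 → (4.000,6.480)–(3.000,6.383)
cell (4,1): code 0010 → (4.000,1.398)–(4.913,2.000)
cell (4,2): code 0111 → (4.913,2.000)–(5.000,2.145)
cell (4,4): code 1011 → (5.000,4.124)–(4.696,5.000)
cell (4,5): code 0011 → (4.696,5.000)–(4.503,6.000)
cell (4,6): code 0001 → (4.503,6.000)–(4.000,6.480)
cell (5,2): code 0010 → (5.000,2.145)–(5.350,3.000)
cell (5,3): code 0011 → (5.350,3.000)–(5.076,4.000)
cell (5,4): code 0001 → (5.076,4.000)–(5.000,4.124)
total: 18 segments, chained into 1 closed loop(s), length Σ = 13.633885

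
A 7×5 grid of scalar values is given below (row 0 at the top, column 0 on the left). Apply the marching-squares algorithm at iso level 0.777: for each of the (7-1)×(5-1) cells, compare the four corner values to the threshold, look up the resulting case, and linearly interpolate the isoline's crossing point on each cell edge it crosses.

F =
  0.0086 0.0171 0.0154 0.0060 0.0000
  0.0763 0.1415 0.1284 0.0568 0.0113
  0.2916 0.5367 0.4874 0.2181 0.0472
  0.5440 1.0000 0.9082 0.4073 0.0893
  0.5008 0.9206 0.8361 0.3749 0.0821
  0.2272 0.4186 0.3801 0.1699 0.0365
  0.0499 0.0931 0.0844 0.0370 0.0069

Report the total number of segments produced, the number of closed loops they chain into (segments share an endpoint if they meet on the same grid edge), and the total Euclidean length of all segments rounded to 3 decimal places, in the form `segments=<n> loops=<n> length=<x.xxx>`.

segments=8 loops=1 length=5.768

cell (2,0): code 0100 → (2.519,1.000)–(3.000,0.511)
cell (2,1): code 1100 → (2.688,2.000)–(2.519,1.000)
cell (2,2): code 1000 → (3.000,2.262)–(2.688,2.000)
cell (3,0): code 0110 → (3.000,0.511)–(4.000,0.658)
cell (3,2): code 1001 → (4.000,2.128)–(3.000,2.262)
cell (4,0): code 0010 → (4.000,0.658)–(4.286,1.000)
cell (4,1): code 0011 → (4.286,1.000)–(4.130,2.000)
cell (4,2): code 0001 → (4.130,2.000)–(4.000,2.128)
total: 8 segments, chained into 1 closed loop(s), length Σ = 5.767639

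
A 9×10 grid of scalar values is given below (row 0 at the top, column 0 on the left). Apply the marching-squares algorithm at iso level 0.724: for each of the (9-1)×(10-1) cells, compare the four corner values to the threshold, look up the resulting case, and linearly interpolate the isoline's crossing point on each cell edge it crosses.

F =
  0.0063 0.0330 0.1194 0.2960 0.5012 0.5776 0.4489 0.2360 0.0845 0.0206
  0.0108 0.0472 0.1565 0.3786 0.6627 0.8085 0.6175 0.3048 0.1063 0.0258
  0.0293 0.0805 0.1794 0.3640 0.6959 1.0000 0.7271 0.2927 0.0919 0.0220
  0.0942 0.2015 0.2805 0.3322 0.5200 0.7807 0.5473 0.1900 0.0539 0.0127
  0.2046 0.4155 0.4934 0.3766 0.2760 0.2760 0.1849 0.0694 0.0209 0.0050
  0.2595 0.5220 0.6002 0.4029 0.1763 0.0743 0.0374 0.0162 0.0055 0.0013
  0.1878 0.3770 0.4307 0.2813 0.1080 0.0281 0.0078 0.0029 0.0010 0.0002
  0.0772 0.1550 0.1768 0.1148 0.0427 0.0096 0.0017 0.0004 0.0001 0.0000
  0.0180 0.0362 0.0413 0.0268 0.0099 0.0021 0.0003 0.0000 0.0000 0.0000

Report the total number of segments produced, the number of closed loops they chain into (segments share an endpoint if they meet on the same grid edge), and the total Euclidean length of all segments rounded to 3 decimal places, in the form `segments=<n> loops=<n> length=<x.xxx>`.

segments=10 loops=1 length=6.448

cell (0,4): code 0100 → (0.634,5.000)–(1.000,4.420)
cell (0,5): code 1000 → (1.000,5.442)–(0.634,5.000)
cell (1,4): code 0110 → (1.000,4.420)–(2.000,4.092)
cell (1,5): code 1101 → (1.972,6.000)–(1.000,5.442)
cell (1,6): code 1000 → (2.000,6.007)–(1.972,6.000)
cell (2,4): code 0110 → (2.000,4.092)–(3.000,4.783)
cell (2,5): code 1011 → (3.000,5.243)–(2.017,6.000)
cell (2,6): code 0001 → (2.017,6.000)–(2.000,6.007)
cell (3,4): code 0010 → (3.000,4.783)–(3.112,5.000)
cell (3,5): code 0001 → (3.112,5.000)–(3.000,5.243)
total: 10 segments, chained into 1 closed loop(s), length Σ = 6.448178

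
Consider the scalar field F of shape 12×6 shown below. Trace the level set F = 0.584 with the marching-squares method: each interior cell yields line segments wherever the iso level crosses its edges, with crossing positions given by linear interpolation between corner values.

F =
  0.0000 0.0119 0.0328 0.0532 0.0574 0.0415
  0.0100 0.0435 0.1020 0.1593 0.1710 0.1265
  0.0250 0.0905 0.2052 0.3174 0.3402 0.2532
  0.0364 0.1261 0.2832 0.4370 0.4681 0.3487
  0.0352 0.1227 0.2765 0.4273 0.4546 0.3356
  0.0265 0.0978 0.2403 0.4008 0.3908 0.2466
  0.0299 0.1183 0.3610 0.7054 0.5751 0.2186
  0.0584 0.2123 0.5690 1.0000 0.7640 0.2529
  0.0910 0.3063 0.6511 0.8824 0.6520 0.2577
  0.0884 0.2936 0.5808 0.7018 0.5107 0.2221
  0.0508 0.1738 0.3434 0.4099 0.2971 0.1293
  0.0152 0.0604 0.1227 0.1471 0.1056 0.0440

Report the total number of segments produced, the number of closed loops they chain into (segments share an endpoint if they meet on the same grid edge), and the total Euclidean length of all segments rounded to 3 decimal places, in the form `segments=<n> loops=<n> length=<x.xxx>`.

segments=14 loops=1 length=9.833

cell (5,2): code 0100 → (5.601,3.000)–(6.000,2.648)
cell (5,3): code 1000 → (6.000,3.932)–(5.601,3.000)
cell (6,2): code 0110 → (6.000,2.648)–(7.000,2.035)
cell (6,3): code 1101 → (6.047,4.000)–(6.000,3.932)
cell (6,4): code 1000 → (7.000,4.352)–(6.047,4.000)
cell (7,1): code 0100 → (7.183,2.000)–(8.000,1.805)
cell (7,2): code 1110 → (7.000,2.035)–(7.183,2.000)
cell (7,4): code 1001 → (8.000,4.172)–(7.000,4.352)
cell (8,1): code 0010 → (8.000,1.805)–(8.954,2.000)
cell (8,2): code 0111 → (8.954,2.000)–(9.000,2.026)
cell (8,3): code 1011 → (9.000,3.616)–(8.481,4.000)
cell (8,4): code 0001 → (8.481,4.000)–(8.000,4.172)
cell (9,2): code 0010 → (9.000,2.026)–(9.404,3.000)
cell (9,3): code 0001 → (9.404,3.000)–(9.000,3.616)
total: 14 segments, chained into 1 closed loop(s), length Σ = 9.833030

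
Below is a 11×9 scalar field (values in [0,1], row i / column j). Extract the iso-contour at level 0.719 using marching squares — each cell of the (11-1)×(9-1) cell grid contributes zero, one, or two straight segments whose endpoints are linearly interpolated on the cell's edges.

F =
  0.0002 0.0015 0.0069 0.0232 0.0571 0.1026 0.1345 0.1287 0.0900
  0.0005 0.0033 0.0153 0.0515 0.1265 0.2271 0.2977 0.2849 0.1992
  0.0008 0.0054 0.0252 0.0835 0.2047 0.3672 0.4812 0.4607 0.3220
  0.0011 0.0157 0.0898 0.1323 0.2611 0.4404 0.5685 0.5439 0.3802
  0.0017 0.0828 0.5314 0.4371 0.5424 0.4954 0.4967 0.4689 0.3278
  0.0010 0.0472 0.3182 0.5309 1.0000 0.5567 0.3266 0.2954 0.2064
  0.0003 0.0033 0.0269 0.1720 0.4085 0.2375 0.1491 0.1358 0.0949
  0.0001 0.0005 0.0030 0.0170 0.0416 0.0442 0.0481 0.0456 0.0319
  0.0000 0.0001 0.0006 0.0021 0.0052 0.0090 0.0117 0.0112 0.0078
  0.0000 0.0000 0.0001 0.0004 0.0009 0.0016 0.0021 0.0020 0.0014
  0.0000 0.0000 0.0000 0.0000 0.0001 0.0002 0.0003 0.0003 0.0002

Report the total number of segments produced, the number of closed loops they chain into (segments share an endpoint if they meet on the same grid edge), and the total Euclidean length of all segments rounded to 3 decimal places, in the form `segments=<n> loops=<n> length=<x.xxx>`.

cell (4,3): code 0100 → (4.386,4.000)–(5.000,3.401)
cell (4,4): code 1000 → (5.000,4.634)–(4.386,4.000)
cell (5,3): code 0010 → (5.000,3.401)–(5.475,4.000)
cell (5,4): code 0001 → (5.475,4.000)–(5.000,4.634)
total: 4 segments, chained into 1 closed loop(s), length Σ = 3.297077

segments=4 loops=1 length=3.297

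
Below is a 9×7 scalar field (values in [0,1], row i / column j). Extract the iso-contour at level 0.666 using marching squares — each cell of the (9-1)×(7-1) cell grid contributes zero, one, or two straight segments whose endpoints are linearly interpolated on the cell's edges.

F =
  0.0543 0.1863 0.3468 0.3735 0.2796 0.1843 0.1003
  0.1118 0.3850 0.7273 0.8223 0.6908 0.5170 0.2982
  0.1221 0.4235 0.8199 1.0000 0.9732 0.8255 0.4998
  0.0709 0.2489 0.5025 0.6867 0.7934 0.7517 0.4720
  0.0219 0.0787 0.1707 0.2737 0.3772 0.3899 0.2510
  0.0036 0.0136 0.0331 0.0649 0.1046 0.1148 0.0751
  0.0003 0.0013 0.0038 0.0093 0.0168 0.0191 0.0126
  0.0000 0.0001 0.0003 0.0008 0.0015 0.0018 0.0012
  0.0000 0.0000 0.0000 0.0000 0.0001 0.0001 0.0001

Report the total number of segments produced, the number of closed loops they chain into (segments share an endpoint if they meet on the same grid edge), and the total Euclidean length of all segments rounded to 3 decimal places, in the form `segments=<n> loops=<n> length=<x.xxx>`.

cell (0,1): code 0100 → (0.839,2.000)–(1.000,1.821)
cell (0,2): code 1100 → (0.652,3.000)–(0.839,2.000)
cell (0,3): code 1100 → (0.940,4.000)–(0.652,3.000)
cell (0,4): code 1000 → (1.000,4.143)–(0.940,4.000)
cell (1,1): code 0110 → (1.000,1.821)–(2.000,1.612)
cell (1,4): code 1101 → (1.483,5.000)–(1.000,4.143)
cell (1,5): code 1000 → (2.000,5.490)–(1.483,5.000)
cell (2,1): code 0010 → (2.000,1.612)–(2.485,2.000)
cell (2,2): code 0111 → (2.485,2.000)–(3.000,2.888)
cell (2,5): code 1001 → (3.000,5.306)–(2.000,5.490)
cell (3,2): code 0010 → (3.000,2.888)–(3.050,3.000)
cell (3,3): code 0011 → (3.050,3.000)–(3.306,4.000)
cell (3,4): code 0011 → (3.306,4.000)–(3.237,5.000)
cell (3,5): code 0001 → (3.237,5.000)–(3.000,5.306)
total: 14 segments, chained into 1 closed loop(s), length Σ = 10.380619

segments=14 loops=1 length=10.381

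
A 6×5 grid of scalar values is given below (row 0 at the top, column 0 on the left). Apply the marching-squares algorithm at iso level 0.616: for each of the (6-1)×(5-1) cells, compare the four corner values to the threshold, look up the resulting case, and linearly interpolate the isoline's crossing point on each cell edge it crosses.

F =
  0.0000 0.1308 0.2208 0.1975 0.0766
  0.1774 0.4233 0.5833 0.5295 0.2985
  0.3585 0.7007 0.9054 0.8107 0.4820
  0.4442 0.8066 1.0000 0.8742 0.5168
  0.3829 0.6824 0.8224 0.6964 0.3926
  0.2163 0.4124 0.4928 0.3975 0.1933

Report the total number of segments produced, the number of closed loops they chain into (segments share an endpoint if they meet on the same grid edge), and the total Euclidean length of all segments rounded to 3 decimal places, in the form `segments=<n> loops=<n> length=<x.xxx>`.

segments=12 loops=1 length=10.520

cell (1,0): code 0100 → (1.695,1.000)–(2.000,0.752)
cell (1,1): code 1100 → (1.102,2.000)–(1.695,1.000)
cell (1,2): code 1100 → (1.308,3.000)–(1.102,2.000)
cell (1,3): code 1000 → (2.000,3.592)–(1.308,3.000)
cell (2,0): code 0110 → (2.000,0.752)–(3.000,0.474)
cell (2,3): code 1001 → (3.000,3.722)–(2.000,3.592)
cell (3,0): code 0110 → (3.000,0.474)–(4.000,0.778)
cell (3,3): code 1001 → (4.000,3.265)–(3.000,3.722)
cell (4,0): code 0010 → (4.000,0.778)–(4.246,1.000)
cell (4,1): code 0011 → (4.246,1.000)–(4.626,2.000)
cell (4,2): code 0011 → (4.626,2.000)–(4.269,3.000)
cell (4,3): code 0001 → (4.269,3.000)–(4.000,3.265)
total: 12 segments, chained into 1 closed loop(s), length Σ = 10.519678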